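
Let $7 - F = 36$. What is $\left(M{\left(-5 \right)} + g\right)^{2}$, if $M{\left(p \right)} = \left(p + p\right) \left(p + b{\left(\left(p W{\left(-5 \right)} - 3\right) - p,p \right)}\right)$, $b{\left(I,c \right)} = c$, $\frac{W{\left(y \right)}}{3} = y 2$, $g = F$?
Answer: $5041$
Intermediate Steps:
$F = -29$ ($F = 7 - 36 = -29$)
$g = -29$
$W{\left(y \right)} = 6 y$ ($W{\left(y \right)} = 3 y 2 = 3 \cdot 2 y = 6 y$)
$M{\left(p \right)} = 4 p^{2}$ ($M{\left(p \right)} = \left(p + p\right) \left(p + p\right) = 2 p 2 p = 4 p^{2}$)
$\left(M{\left(-5 \right)} + g\right)^{2} = \left(4 \left(-5\right)^{2} - 29\right)^{2} = \left(4 \cdot 25 - 29\right)^{2} = \left(100 - 29\right)^{2} = 71^{2} = 5041$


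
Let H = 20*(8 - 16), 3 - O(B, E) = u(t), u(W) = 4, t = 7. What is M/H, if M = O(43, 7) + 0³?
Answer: 1/160 ≈ 0.0062500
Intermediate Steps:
O(B, E) = -1 (O(B, E) = 3 - 1*4 = 3 - 4 = -1)
H = -160 (H = 20*(-8) = -160)
M = -1 (M = -1 + 0³ = -1 + 0 = -1)
M/H = -1/(-160) = -1*(-1/160) = 1/160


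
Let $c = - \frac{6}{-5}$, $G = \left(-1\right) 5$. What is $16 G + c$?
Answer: $- \frac{394}{5} \approx -78.8$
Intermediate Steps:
$G = -5$
$c = \frac{6}{5}$ ($c = \left(-6\right) \left(- \frac{1}{5}\right) = \frac{6}{5} \approx 1.2$)
$16 G + c = 16 \left(-5\right) + \frac{6}{5} = -80 + \frac{6}{5} = - \frac{394}{5}$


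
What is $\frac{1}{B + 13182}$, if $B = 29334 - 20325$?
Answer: $\frac{1}{22191} \approx 4.5063 \cdot 10^{-5}$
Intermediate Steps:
$B = 9009$ ($B = 29334 - 20325 = 9009$)
$\frac{1}{B + 13182} = \frac{1}{9009 + 13182} = \frac{1}{22191}$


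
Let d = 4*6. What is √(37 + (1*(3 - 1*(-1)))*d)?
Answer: √133 ≈ 11.533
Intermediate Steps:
d = 24
√(37 + (1*(3 - 1*(-1)))*d) = √(37 + (1*(3 - 1*(-1)))*24) = √(37 + (1*(3 + 1))*24) = √(37 + (1*4)*24) = √(37 + 4*24) = √(37 + 96) = √133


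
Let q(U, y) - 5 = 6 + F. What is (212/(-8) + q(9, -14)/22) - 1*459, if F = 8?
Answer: -5331/11 ≈ -484.64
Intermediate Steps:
q(U, y) = 19 (q(U, y) = 5 + (6 + 8) = 5 + 14 = 19)
(212/(-8) + q(9, -14)/22) - 1*459 = (212/(-8) + 19/22) - 1*459 = (212*(-⅛) + 19*(1/22)) - 459 = (-53/2 + 19/22) - 459 = -282/11 - 459 = -5331/11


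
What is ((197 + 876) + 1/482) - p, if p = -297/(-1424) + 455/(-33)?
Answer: 12305612431/11325072 ≈ 1086.6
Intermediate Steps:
p = -638119/46992 (p = -297*(-1/1424) + 455*(-1/33) = 297/1424 - 455/33 = -638119/46992 ≈ -13.579)
((197 + 876) + 1/482) - p = ((197 + 876) + 1/482) - 1*(-638119/46992) = (1073 + 1/482) + 638119/46992 = 517187/482 + 638119/46992 = 12305612431/11325072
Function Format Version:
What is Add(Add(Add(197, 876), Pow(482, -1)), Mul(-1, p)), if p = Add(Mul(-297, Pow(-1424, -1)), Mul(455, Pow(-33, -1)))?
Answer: Rational(12305612431, 11325072) ≈ 1086.6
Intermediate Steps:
p = Rational(-638119, 46992) (p = Add(Mul(-297, Rational(-1, 1424)), Mul(455, Rational(-1, 33))) = Add(Rational(297, 1424), Rational(-455, 33)) = Rational(-638119, 46992) ≈ -13.579)
Add(Add(Add(197, 876), Pow(482, -1)), Mul(-1, p)) = Add(Add(Add(197, 876), Pow(482, -1)), Mul(-1, Rational(-638119, 46992))) = Add(Add(1073, Rational(1, 482)), Rational(638119, 46992)) = Add(Rational(517187, 482), Rational(638119, 46992)) = Rational(12305612431, 11325072)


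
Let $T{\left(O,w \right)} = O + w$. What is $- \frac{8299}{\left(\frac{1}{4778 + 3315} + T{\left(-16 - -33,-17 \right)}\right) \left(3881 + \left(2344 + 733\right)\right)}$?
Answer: $- \frac{67163807}{6958} \approx -9652.8$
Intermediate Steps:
$- \frac{8299}{\left(\frac{1}{4778 + 3315} + T{\left(-16 - -33,-17 \right)}\right) \left(3881 + \left(2344 + 733\right)\right)} = - \frac{8299}{\left(\frac{1}{4778 + 3315} - 0\right) \left(3881 + \left(2344 + 733\right)\right)} = - \frac{8299}{\left(\frac{1}{8093} + \left(\left(-16 + 33\right) - 17\right)\right) \left(3881 + 3077\right)} = - \frac{8299}{\left(\frac{1}{8093} + \left(17 - 17\right)\right) 6958} = - \frac{8299}{\left(\frac{1}{8093} + 0\right) 6958} = - \frac{8299}{\frac{1}{8093} \cdot 6958} = - \frac{8299}{\frac{6958}{8093}} = \left(-8299\right) \frac{8093}{6958} = - \frac{67163807}{6958}$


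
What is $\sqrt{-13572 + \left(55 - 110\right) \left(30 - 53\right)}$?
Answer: $i \sqrt{12307} \approx 110.94 i$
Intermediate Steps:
$\sqrt{-13572 + \left(55 - 110\right) \left(30 - 53\right)} = \sqrt{-13572 - -1265} = \sqrt{-13572 + 1265} = \sqrt{-12307} = i \sqrt{12307}$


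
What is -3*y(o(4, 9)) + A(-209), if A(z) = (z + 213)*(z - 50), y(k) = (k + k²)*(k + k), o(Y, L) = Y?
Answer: -1516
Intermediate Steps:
y(k) = 2*k*(k + k²) (y(k) = (k + k²)*(2*k) = 2*k*(k + k²))
A(z) = (-50 + z)*(213 + z) (A(z) = (213 + z)*(-50 + z) = (-50 + z)*(213 + z))
-3*y(o(4, 9)) + A(-209) = -6*4²*(1 + 4) + (-10650 + (-209)² + 163*(-209)) = -6*16*5 + (-10650 + 43681 - 34067) = -3*160 - 1036 = -480 - 1036 = -1516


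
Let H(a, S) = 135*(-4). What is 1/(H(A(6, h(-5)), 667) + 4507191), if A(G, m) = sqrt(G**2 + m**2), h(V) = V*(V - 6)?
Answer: 1/4506651 ≈ 2.2189e-7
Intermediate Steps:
h(V) = V*(-6 + V)
H(a, S) = -540
1/(H(A(6, h(-5)), 667) + 4507191) = 1/(-540 + 4507191) = 1/4506651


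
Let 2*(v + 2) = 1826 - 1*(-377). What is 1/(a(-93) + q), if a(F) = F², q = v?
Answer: 2/19497 ≈ 0.00010258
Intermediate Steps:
v = 2199/2 (v = -2 + (1826 - 1*(-377))/2 = -2 + (1826 + 377)/2 = -2 + (½)*2203 = -2 + 2203/2 = 2199/2 ≈ 1099.5)
q = 2199/2 ≈ 1099.5
1/(a(-93) + q) = 1/((-93)² + 2199/2) = 1/(8649 + 2199/2) = 1/(19497/2) = 2/19497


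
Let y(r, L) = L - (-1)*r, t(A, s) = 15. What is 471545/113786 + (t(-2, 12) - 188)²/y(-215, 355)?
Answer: 1735758747/7965020 ≈ 217.92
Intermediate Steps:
y(r, L) = L + r
471545/113786 + (t(-2, 12) - 188)²/y(-215, 355) = 471545/113786 + (15 - 188)²/(355 - 215) = 471545*(1/113786) + (-173)²/140 = 471545/113786 + 29929*(1/140) = 471545/113786 + 29929/140 = 1735758747/7965020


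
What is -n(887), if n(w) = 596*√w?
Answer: -596*√887 ≈ -17750.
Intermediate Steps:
-n(887) = -596*√887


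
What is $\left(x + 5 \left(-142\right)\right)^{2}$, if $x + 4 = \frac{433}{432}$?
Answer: $\frac{94873240225}{186624} \approx 5.0837 \cdot 10^{5}$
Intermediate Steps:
$x = - \frac{1295}{432}$ ($x = -4 + \frac{433}{432} = - \frac{1295}{432} \approx -2.9977$)
$\left(x + 5 \left(-142\right)\right)^{2} = \left(- \frac{1295}{432} + 5 \left(-142\right)\right)^{2} = \left(- \frac{1295}{432} - 710\right)^{2} = \left(- \frac{308015}{432}\right)^{2} = \frac{94873240225}{186624}$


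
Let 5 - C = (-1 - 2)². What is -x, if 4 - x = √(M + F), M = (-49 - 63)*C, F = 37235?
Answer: -4 + 3*√4187 ≈ 190.12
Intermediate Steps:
C = -4 (C = 5 - (-1 - 2)² = 5 - 1*(-3)² = 5 - 1*9 = 5 - 9 = -4)
M = 448 (M = (-49 - 63)*(-4) = -112*(-4) = 448)
x = 4 - 3*√4187 (x = 4 - √(448 + 37235) = 4 - √37683 = 4 - 3*√4187 ≈ -190.12)
-x = -(4 - 3*√4187) = -4 + 3*√4187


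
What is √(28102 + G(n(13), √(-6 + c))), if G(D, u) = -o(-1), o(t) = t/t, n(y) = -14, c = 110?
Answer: √28101 ≈ 167.63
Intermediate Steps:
o(t) = 1
G(D, u) = -1 (G(D, u) = -1*1 = -1)
√(28102 + G(n(13), √(-6 + c))) = √(28102 - 1) = √28101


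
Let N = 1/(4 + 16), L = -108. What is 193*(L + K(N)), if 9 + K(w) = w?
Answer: -451427/20 ≈ -22571.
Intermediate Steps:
N = 1/20 ≈ 0.050000
K(w) = -9 + w
193*(L + K(N)) = 193*(-108 + (-9 + 1/20)) = 193*(-108 - 179/20) = 193*(-2339/20) = -451427/20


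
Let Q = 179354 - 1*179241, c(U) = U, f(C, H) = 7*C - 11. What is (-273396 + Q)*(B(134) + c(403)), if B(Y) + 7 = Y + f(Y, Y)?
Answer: -398173331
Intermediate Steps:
f(C, H) = -11 + 7*C
Q = 113 (Q = 179354 - 179241 = 113)
B(Y) = -18 + 8*Y (B(Y) = -7 + (Y + (-11 + 7*Y)) = -7 + (-11 + 8*Y) = -18 + 8*Y)
(-273396 + Q)*(B(134) + c(403)) = (-273396 + 113)*((-18 + 8*134) + 403) = -273283*((-18 + 1072) + 403) = -273283*(1054 + 403) = -273283*1457 = -398173331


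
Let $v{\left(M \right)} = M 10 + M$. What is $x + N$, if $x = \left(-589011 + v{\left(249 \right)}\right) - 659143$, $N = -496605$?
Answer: $-1742020$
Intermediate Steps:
$v{\left(M \right)} = 11 M$ ($v{\left(M \right)} = 10 M + M = 11 M$)
$x = -1245415$ ($x = \left(-589011 + 11 \cdot 249\right) - 659143 = \left(-589011 + 2739\right) - 659143 = -586272 - 659143 = -1245415$)
$x + N = -1245415 - 496605 = -1742020$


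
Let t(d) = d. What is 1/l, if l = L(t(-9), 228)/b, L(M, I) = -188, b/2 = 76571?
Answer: -76571/94 ≈ -814.58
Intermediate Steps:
b = 153142 (b = 2*76571 = 153142)
l = -94/76571 (l = -188/153142 = -188*1/153142 = -94/76571 ≈ -0.0012276)
1/l = 1/(-94/76571) = -76571/94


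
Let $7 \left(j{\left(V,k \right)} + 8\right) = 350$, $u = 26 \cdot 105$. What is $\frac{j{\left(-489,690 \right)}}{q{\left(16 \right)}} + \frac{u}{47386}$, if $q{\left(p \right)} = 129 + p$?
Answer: $\frac{41139}{118465} \approx 0.34727$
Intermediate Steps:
$u = 2730$
$j{\left(V,k \right)} = 42$ ($j{\left(V,k \right)} = -8 + \frac{1}{7} \cdot 350 = -8 + 50 = 42$)
$\frac{j{\left(-489,690 \right)}}{q{\left(16 \right)}} + \frac{u}{47386} = \frac{42}{129 + 16} + \frac{2730}{47386} = \frac{42}{145} + 2730 \cdot \frac{1}{47386} = 42 \cdot \frac{1}{145} + \frac{1365}{23693} = \frac{42}{145} + \frac{1365}{23693} = \frac{41139}{118465}$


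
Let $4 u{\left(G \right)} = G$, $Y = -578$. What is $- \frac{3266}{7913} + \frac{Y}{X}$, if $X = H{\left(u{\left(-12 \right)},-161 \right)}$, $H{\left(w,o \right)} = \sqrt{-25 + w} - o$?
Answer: $\frac{4 \left(- 1633 \sqrt{7} + 1274885 i\right)}{7913 \left(- 161 i + 2 \sqrt{7}\right)} \approx -3.9989 + 0.11787 i$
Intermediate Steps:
$u{\left(G \right)} = \frac{G}{4}$
$X = 161 + 2 i \sqrt{7}$ ($X = \sqrt{-25 + \frac{1}{4} \left(-12\right)} - -161 = \sqrt{-25 - 3} + 161 = \sqrt{-28} + 161 = 2 i \sqrt{7} + 161 = 161 + 2 i \sqrt{7} \approx 161.0 + 5.2915 i$)
$- \frac{3266}{7913} + \frac{Y}{X} = - \frac{3266}{7913} - \frac{578}{161 + 2 i \sqrt{7}}$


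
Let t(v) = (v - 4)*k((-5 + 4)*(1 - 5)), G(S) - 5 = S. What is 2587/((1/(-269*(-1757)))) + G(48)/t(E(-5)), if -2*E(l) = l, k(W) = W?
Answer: 7336209373/6 ≈ 1.2227e+9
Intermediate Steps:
E(l) = -l/2
G(S) = 5 + S
t(v) = -16 + 4*v (t(v) = (v - 4)*((-5 + 4)*(1 - 5)) = (-4 + v)*(-1*(-4)) = (-4 + v)*4 = -16 + 4*v)
2587/((1/(-269*(-1757)))) + G(48)/t(E(-5)) = 2587/((1/(-269*(-1757)))) + (5 + 48)/(-16 + 4*(-½*(-5))) = 2587/((-1/269*(-1/1757))) + 53/(-16 + 4*(5/2)) = 2587/(1/472633) + 53/(-16 + 10) = 2587*472633 + 53/(-6) = 1222701571 + 53*(-⅙) = 1222701571 - 53/6 = 7336209373/6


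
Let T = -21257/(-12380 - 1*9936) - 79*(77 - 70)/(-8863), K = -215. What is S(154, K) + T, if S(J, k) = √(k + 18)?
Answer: 200741539/197786708 + I*√197 ≈ 1.0149 + 14.036*I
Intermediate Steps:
S(J, k) = √(18 + k)
T = 200741539/197786708 (T = -21257/(-12380 - 9936) - 79*7*(-1/8863) = -21257/(-22316) - 553*(-1/8863) = -21257*(-1/22316) + 553/8863 = 21257/22316 + 553/8863 = 200741539/197786708 ≈ 1.0149)
S(154, K) + T = √(18 - 215) + 200741539/197786708 = √(-197) + 200741539/197786708 = I*√197 + 200741539/197786708 = 200741539/197786708 + I*√197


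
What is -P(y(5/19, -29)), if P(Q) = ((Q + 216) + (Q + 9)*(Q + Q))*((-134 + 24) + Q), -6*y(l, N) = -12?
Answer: 28296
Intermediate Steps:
y(l, N) = 2 (y(l, N) = -⅙*(-12) = 2)
P(Q) = (-110 + Q)*(216 + Q + 2*Q*(9 + Q)) (P(Q) = ((216 + Q) + (9 + Q)*(2*Q))*(-110 + Q) = ((216 + Q) + 2*Q*(9 + Q))*(-110 + Q) = (216 + Q + 2*Q*(9 + Q))*(-110 + Q) = (-110 + Q)*(216 + Q + 2*Q*(9 + Q)))
-P(y(5/19, -29)) = -(-23760 - 1874*2 - 201*2² + 2*2³) = -(-23760 - 3748 - 201*4 + 2*8) = -(-23760 - 3748 - 804 + 16) = -1*(-28296) = 28296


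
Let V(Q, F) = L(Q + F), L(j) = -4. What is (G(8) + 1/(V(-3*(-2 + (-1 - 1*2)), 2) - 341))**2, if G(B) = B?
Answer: 7612081/119025 ≈ 63.954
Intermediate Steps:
V(Q, F) = -4
(G(8) + 1/(V(-3*(-2 + (-1 - 1*2)), 2) - 341))**2 = (8 + 1/(-4 - 341))**2 = (8 + 1/(-345))**2 = (8 - 1/345)**2 = (2759/345)**2 = 7612081/119025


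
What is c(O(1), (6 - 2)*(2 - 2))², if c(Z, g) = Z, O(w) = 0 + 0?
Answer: 0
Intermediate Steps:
O(w) = 0
c(O(1), (6 - 2)*(2 - 2))² = 0² = 0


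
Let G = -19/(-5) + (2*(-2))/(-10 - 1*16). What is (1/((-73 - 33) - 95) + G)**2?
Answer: 2661734464/170694225 ≈ 15.594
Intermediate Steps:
G = 257/65 (G = -19*(-1/5) - 4/(-10 - 16) = 19/5 - 4/(-26) = 19/5 - 4*(-1/26) = 19/5 + 2/13 = 257/65 ≈ 3.9538)
(1/((-73 - 33) - 95) + G)**2 = (1/((-73 - 33) - 95) + 257/65)**2 = (1/(-106 - 95) + 257/65)**2 = (1/(-201) + 257/65)**2 = (-1/201 + 257/65)**2 = (51592/13065)**2 = 2661734464/170694225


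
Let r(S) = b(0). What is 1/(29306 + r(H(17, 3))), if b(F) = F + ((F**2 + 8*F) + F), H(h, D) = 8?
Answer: 1/29306 ≈ 3.4123e-5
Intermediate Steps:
b(F) = F**2 + 10*F (b(F) = F + (F**2 + 9*F) = F**2 + 10*F)
r(S) = 0 (r(S) = 0*(10 + 0) = 0*10 = 0)
1/(29306 + r(H(17, 3))) = 1/(29306 + 0) = 1/29306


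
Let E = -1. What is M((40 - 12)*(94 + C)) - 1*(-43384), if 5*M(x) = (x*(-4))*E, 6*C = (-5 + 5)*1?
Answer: 227448/5 ≈ 45490.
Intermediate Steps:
C = 0 (C = ((-5 + 5)*1)/6 = (0*1)/6 = (1/6)*0 = 0)
M(x) = 4*x/5 (M(x) = ((x*(-4))*(-1))/5 = (-4*x*(-1))/5 = (4*x)/5 = 4*x/5)
M((40 - 12)*(94 + C)) - 1*(-43384) = 4*((40 - 12)*(94 + 0))/5 - 1*(-43384) = 4*(28*94)/5 + 43384 = (4/5)*2632 + 43384 = 10528/5 + 43384 = 227448/5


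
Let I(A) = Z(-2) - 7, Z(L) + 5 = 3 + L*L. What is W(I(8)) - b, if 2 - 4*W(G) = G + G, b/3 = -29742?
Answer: 89229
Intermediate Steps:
Z(L) = -2 + L² (Z(L) = -5 + (3 + L*L) = -5 + (3 + L²) = -2 + L²)
b = -89226 (b = 3*(-29742) = -89226)
I(A) = -5 (I(A) = (-2 + (-2)²) - 7 = (-2 + 4) - 7 = 2 - 7 = -5)
W(G) = ½ - G/2 (W(G) = ½ - (G + G)/4 = ½ - G/2)
W(I(8)) - b = (½ - ½*(-5)) - 1*(-89226) = (½ + 5/2) + 89226 = 3 + 89226 = 89229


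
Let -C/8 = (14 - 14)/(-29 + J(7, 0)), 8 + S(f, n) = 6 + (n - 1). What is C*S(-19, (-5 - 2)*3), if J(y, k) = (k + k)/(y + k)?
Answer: 0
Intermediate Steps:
J(y, k) = 2*k/(k + y) (J(y, k) = (2*k)/(k + y) = 2*k/(k + y))
S(f, n) = -3 + n (S(f, n) = -8 + (6 + (n - 1)) = -8 + (6 + (-1 + n)) = -8 + (5 + n) = -3 + n)
C = 0 (C = -8*(14 - 14)/(-29 + 2*0/(0 + 7)) = -0/(-29 + 2*0/7) = -0/(-29 + 2*0*(⅐)) = -0/(-29 + 0) = -0/(-29) = -0*(-1)/29 = -8*0 = 0)
C*S(-19, (-5 - 2)*3) = 0*(-3 + (-5 - 2)*3) = 0*(-3 - 7*3) = 0*(-3 - 21) = 0*(-24) = 0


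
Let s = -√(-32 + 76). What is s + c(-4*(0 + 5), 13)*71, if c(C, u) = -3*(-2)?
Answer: 426 - 2*√11 ≈ 419.37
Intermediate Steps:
c(C, u) = 6
s = -2*√11 (s = -√44 = -2*√11 ≈ -6.6332)
s + c(-4*(0 + 5), 13)*71 = -2*√11 + 6*71 = -2*√11 + 426 = 426 - 2*√11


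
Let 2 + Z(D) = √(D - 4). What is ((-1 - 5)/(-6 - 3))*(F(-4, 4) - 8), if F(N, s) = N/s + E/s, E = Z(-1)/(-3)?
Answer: -53/9 - I*√5/18 ≈ -5.8889 - 0.12423*I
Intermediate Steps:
Z(D) = -2 + √(-4 + D) (Z(D) = -2 + √(D - 4) = -2 + √(-4 + D))
E = ⅔ - I*√5/3 (E = (-2 + √(-4 - 1))/(-3) = (-2 + √(-5))*(-⅓) = (-2 + I*√5)*(-⅓) = ⅔ - I*√5/3 ≈ 0.66667 - 0.74536*I)
F(N, s) = N/s + (⅔ - I*√5/3)/s
((-1 - 5)/(-6 - 3))*(F(-4, 4) - 8) = ((-1 - 5)/(-6 - 3))*((⅓)*(2 + 3*(-4) - I*√5)/4 - 8) = (-6/(-9))*((⅓)*(¼)*(2 - 12 - I*√5) - 8) = (-6*(-⅑))*((⅓)*(¼)*(-10 - I*√5) - 8) = 2*((-⅚ - I*√5/12) - 8)/3 = 2*(-53/6 - I*√5/12)/3 = -53/9 - I*√5/18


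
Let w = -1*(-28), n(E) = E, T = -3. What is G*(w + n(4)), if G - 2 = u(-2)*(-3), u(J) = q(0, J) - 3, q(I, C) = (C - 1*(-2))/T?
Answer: 352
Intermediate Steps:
q(I, C) = -⅔ - C/3 (q(I, C) = (C - 1*(-2))/(-3) = (C + 2)*(-⅓) = (2 + C)*(-⅓) = -⅔ - C/3)
w = 28
u(J) = -11/3 - J/3 (u(J) = (-⅔ - J/3) - 3 = -11/3 - J/3)
G = 11 (G = 2 + (-11/3 - ⅓*(-2))*(-3) = 2 + (-11/3 + ⅔)*(-3) = 2 - 3*(-3) = 2 + 9 = 11)
G*(w + n(4)) = 11*(28 + 4) = 11*32 = 352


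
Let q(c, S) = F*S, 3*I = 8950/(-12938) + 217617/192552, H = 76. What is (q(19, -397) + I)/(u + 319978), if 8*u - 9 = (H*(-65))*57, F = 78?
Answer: -38571652454417/354729371055333 ≈ -0.10874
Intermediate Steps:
I = 182031391/1245618888 (I = (8950/(-12938) + 217617/192552)/3 = (8950*(-1/12938) + 217617*(1/192552))/3 = (-4475/6469 + 72539/64184)/3 = (⅓)*(182031391/415206296) = 182031391/1245618888 ≈ 0.14614)
u = -281571/8 (u = 9/8 + ((76*(-65))*57)/8 = 9/8 + (-4940*57)/8 = 9/8 + (⅛)*(-281580) = 9/8 - 70395/2 = -281571/8 ≈ -35196.)
q(c, S) = 78*S
(q(19, -397) + I)/(u + 319978) = (78*(-397) + 182031391/1245618888)/(-281571/8 + 319978) = (-30966 + 182031391/1245618888)/(2278253/8) = -38571652454417/1245618888*8/2278253 = -38571652454417/354729371055333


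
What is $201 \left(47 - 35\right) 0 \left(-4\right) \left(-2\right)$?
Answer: $0$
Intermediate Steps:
$201 \left(47 - 35\right) 0 \left(-4\right) \left(-2\right) = 201 \cdot 12 \cdot 0 \left(-2\right) = 2412 \cdot 0 = 0$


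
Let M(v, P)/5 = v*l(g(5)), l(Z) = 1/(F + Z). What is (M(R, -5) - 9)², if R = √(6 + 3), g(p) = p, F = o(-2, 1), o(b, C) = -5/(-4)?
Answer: 1089/25 ≈ 43.560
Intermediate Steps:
o(b, C) = 5/4 (o(b, C) = -5*(-¼) = 5/4)
F = 5/4 ≈ 1.2500
R = 3 (R = √9 = 3)
l(Z) = 1/(5/4 + Z)
M(v, P) = 4*v/5 (M(v, P) = 5*(v*(4/(5 + 4*5))) = 5*(v*(4/(5 + 20))) = 5*(v*(4/25)) = 5*(4*v/25) = 4*v/5)
(M(R, -5) - 9)² = ((⅘)*3 - 9)² = (12/5 - 9)² = (-33/5)² = 1089/25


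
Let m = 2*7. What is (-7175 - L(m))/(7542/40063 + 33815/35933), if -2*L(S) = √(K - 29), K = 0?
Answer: -10329013614325/1625737031 + 1439583779*I*√29/3251474062 ≈ -6353.4 + 2.3843*I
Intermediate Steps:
m = 14
L(S) = -I*√29/2 (L(S) = -√(0 - 29)/2 = -I*√29/2)
(-7175 - L(m))/(7542/40063 + 33815/35933) = (-7175 - (-1)*I*√29/2)/(7542/40063 + 33815/35933) = (-7175 + I*√29/2)/(7542*(1/40063) + 33815*(1/35933)) = (-7175 + I*√29/2)/(7542/40063 + 33815/35933) = (-7175 + I*√29/2)/(1625737031/1439583779) = (-7175 + I*√29/2)*(1439583779/1625737031) = -10329013614325/1625737031 + 1439583779*I*√29/3251474062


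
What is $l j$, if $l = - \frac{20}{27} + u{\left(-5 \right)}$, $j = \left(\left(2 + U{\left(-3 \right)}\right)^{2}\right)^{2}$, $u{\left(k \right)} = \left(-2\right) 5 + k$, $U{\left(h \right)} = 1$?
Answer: $-1275$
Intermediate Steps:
$u{\left(k \right)} = -10 + k$
$j = 81$ ($j = \left(\left(2 + 1\right)^{2}\right)^{2} = \left(3^{2}\right)^{2} = 9^{2} = 81$)
$l = - \frac{425}{27}$ ($l = - \frac{20}{27} - 15 = - \frac{425}{27} \approx -15.741$)
$l j = \left(- \frac{425}{27}\right) 81 = -1275$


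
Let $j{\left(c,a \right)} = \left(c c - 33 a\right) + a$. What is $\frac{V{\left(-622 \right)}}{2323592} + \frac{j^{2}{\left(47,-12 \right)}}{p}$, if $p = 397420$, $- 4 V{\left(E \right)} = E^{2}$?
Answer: $\frac{3896144541847}{230860483160} \approx 16.877$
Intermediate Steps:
$j{\left(c,a \right)} = c^{2} - 32 a$ ($j{\left(c,a \right)} = \left(c^{2} - 33 a\right) + a = c^{2} - 32 a$)
$V{\left(E \right)} = - \frac{E^{2}}{4}$
$\frac{V{\left(-622 \right)}}{2323592} + \frac{j^{2}{\left(47,-12 \right)}}{p} = \frac{\left(- \frac{1}{4}\right) \left(-622\right)^{2}}{2323592} + \frac{\left(47^{2} - -384\right)^{2}}{397420} = \left(- \frac{1}{4}\right) 386884 \cdot \frac{1}{2323592} + \left(2209 + 384\right)^{2} \cdot \frac{1}{397420} = \left(-96721\right) \frac{1}{2323592} + 2593^{2} \cdot \frac{1}{397420} = - \frac{96721}{2323592} + 6723649 \cdot \frac{1}{397420} = - \frac{96721}{2323592} + \frac{6723649}{397420} = \frac{3896144541847}{230860483160}$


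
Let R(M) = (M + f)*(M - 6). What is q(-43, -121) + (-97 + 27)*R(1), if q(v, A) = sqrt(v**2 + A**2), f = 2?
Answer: 1050 + sqrt(16490) ≈ 1178.4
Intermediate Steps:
R(M) = (-6 + M)*(2 + M) (R(M) = (M + 2)*(M - 6) = (2 + M)*(-6 + M) = (-6 + M)*(2 + M))
q(v, A) = sqrt(A**2 + v**2)
q(-43, -121) + (-97 + 27)*R(1) = sqrt((-121)**2 + (-43)**2) + (-97 + 27)*(-12 + 1**2 - 4*1) = sqrt(14641 + 1849) - 70*(-12 + 1 - 4) = sqrt(16490) - 70*(-15) = sqrt(16490) + 1050 = 1050 + sqrt(16490)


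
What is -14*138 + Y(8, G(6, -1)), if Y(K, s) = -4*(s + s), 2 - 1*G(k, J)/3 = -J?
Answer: -1956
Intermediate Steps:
G(k, J) = 6 + 3*J (G(k, J) = 6 - (-3)*J = 6 + 3*J)
Y(K, s) = -8*s
-14*138 + Y(8, G(6, -1)) = -14*138 - 8*(6 + 3*(-1)) = -1932 - 8*(6 - 3) = -1932 - 8*3 = -1932 - 24 = -1956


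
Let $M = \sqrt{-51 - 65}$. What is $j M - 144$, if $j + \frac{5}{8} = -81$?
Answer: $-144 - \frac{653 i \sqrt{29}}{4} \approx -144.0 - 879.13 i$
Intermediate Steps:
$j = - \frac{653}{8}$ ($j = - \frac{5}{8} - 81 = - \frac{653}{8} \approx -81.625$)
$M = 2 i \sqrt{29}$ ($M = \sqrt{-116} = 2 i \sqrt{29} \approx 10.77 i$)
$j M - 144 = - \frac{653 \cdot 2 i \sqrt{29}}{8} - 144 = - \frac{653 i \sqrt{29}}{4} - 144 = -144 - \frac{653 i \sqrt{29}}{4}$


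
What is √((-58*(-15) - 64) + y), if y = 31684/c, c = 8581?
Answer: √59620530570/8581 ≈ 28.455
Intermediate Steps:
y = 31684/8581 ≈ 3.6923
√((-58*(-15) - 64) + y) = √((-58*(-15) - 64) + 31684/8581) = √((870 - 64) + 31684/8581) = √(806 + 31684/8581) = √(6947970/8581) = √59620530570/8581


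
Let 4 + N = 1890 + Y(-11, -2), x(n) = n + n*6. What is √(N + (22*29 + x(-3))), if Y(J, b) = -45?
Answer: √2458 ≈ 49.578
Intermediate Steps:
x(n) = 7*n (x(n) = n + 6*n = 7*n)
N = 1841 (N = -4 + (1890 - 45) = -4 + 1845 = 1841)
√(N + (22*29 + x(-3))) = √(1841 + (22*29 + 7*(-3))) = √(1841 + (638 - 21)) = √(1841 + 617) = √2458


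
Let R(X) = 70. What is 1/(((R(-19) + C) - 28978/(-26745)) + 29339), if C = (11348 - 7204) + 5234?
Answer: 26745/1037387293 ≈ 2.5781e-5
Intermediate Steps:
C = 9378 (C = 4144 + 5234 = 9378)
1/(((R(-19) + C) - 28978/(-26745)) + 29339) = 1/(((70 + 9378) - 28978/(-26745)) + 29339) = 1/((9448 - 28978*(-1/26745)) + 29339) = 1/((9448 + 28978/26745) + 29339) = 1/(252715738/26745 + 29339) = 1/(1037387293/26745) = 26745/1037387293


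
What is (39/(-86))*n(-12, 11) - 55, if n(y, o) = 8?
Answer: -2521/43 ≈ -58.628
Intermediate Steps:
(39/(-86))*n(-12, 11) - 55 = (39/(-86))*8 - 55 = (39*(-1/86))*8 - 55 = -39/86*8 - 55 = -156/43 - 55 = -2521/43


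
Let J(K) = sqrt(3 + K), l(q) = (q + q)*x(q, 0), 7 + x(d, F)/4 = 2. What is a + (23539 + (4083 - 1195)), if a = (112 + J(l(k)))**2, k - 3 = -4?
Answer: 39014 + 224*sqrt(43) ≈ 40483.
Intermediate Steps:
k = -1 (k = 3 - 4 = -1)
x(d, F) = -20 (x(d, F) = -28 + 4*2 = -28 + 8 = -20)
l(q) = -40*q (l(q) = (q + q)*(-20) = (2*q)*(-20) = -40*q)
a = (112 + sqrt(43))**2 (a = (112 + sqrt(3 - 40*(-1)))**2 = (112 + sqrt(3 + 40))**2 = (112 + sqrt(43))**2 ≈ 14056.)
a + (23539 + (4083 - 1195)) = (112 + sqrt(43))**2 + (23539 + (4083 - 1195)) = (112 + sqrt(43))**2 + (23539 + 2888) = (112 + sqrt(43))**2 + 26427 = 26427 + (112 + sqrt(43))**2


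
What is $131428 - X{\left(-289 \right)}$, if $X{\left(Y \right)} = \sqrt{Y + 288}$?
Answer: $131428 - i \approx 1.3143 \cdot 10^{5} - 1.0 i$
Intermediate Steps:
$X{\left(Y \right)} = \sqrt{288 + Y}$
$131428 - X{\left(-289 \right)} = 131428 - \sqrt{288 - 289} = 131428 - \sqrt{-1} = 131428 - i$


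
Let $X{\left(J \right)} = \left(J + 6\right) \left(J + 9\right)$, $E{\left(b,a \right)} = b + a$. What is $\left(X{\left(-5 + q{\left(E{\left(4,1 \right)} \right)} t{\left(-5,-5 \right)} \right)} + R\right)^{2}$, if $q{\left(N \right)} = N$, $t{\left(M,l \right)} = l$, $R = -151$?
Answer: $124609$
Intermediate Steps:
$E{\left(b,a \right)} = a + b$
$X{\left(J \right)} = \left(6 + J\right) \left(9 + J\right)$
$\left(X{\left(-5 + q{\left(E{\left(4,1 \right)} \right)} t{\left(-5,-5 \right)} \right)} + R\right)^{2} = \left(\left(54 + \left(-5 + \left(1 + 4\right) \left(-5\right)\right)^{2} + 15 \left(-5 + \left(1 + 4\right) \left(-5\right)\right)\right) - 151\right)^{2} = \left(\left(54 + \left(-5 + 5 \left(-5\right)\right)^{2} + 15 \left(-5 + 5 \left(-5\right)\right)\right) - 151\right)^{2} = \left(\left(54 + \left(-5 - 25\right)^{2} + 15 \left(-5 - 25\right)\right) - 151\right)^{2} = \left(\left(54 + \left(-30\right)^{2} + 15 \left(-30\right)\right) - 151\right)^{2} = \left(\left(54 + 900 - 450\right) - 151\right)^{2} = \left(504 - 151\right)^{2} = 353^{2} = 124609$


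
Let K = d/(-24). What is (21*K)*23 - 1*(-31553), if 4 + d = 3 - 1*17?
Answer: 127661/4 ≈ 31915.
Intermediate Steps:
d = -18 (d = -4 + (3 - 1*17) = -4 + (3 - 17) = -4 - 14 = -18)
K = ¾ (K = -18/(-24) = -18*(-1/24) = ¾ ≈ 0.75000)
(21*K)*23 - 1*(-31553) = (21*(¾))*23 - 1*(-31553) = (63/4)*23 + 31553 = 1449/4 + 31553 = 127661/4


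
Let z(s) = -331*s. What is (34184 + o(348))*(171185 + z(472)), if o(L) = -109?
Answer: 509523475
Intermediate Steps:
(34184 + o(348))*(171185 + z(472)) = (34184 - 109)*(171185 - 331*472) = 34075*(171185 - 156232) = 34075*14953 = 509523475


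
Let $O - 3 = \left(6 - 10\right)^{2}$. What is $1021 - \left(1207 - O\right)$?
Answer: $-167$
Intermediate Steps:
$O = 19$ ($O = 3 + \left(6 - 10\right)^{2} = 3 + \left(-4\right)^{2} = 3 + 16 = 19$)
$1021 - \left(1207 - O\right) = 1021 - \left(1207 - 19\right) = 1021 - 1188 = -167$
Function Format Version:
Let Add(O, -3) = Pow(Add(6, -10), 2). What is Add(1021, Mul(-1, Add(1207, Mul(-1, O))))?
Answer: -167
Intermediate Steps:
O = 19 (O = Add(3, Pow(Add(6, -10), 2)) = Add(3, Pow(-4, 2)) = Add(3, 16) = 19)
Add(1021, Mul(-1, Add(1207, Mul(-1, O)))) = Add(1021, Mul(-1, Add(1207, Mul(-1, 19)))) = Add(1021, Mul(-1, Add(1207, -19))) = Add(1021, Mul(-1, 1188)) = Add(1021, -1188) = -167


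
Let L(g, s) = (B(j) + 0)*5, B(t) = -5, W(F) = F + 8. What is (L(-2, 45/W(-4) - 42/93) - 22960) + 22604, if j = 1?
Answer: -381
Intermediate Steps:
W(F) = 8 + F
L(g, s) = -25 (L(g, s) = (-5 + 0)*5 = -5*5 = -25)
(L(-2, 45/W(-4) - 42/93) - 22960) + 22604 = (-25 - 22960) + 22604 = -22985 + 22604 = -381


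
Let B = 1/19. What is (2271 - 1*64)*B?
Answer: 2207/19 ≈ 116.16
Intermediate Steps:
B = 1/19 ≈ 0.052632
(2271 - 1*64)*B = (2271 - 1*64)*(1/19) = (2271 - 64)*(1/19) = 2207*(1/19) = 2207/19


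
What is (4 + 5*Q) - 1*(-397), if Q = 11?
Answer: 456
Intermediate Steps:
(4 + 5*Q) - 1*(-397) = (4 + 5*11) - 1*(-397) = (4 + 55) + 397 = 59 + 397 = 456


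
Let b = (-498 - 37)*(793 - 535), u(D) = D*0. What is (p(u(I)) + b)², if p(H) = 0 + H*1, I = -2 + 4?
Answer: 19052280900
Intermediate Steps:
I = 2
u(D) = 0
b = -138030 (b = -535*258 = -138030)
p(H) = H (p(H) = 0 + H = H)
(p(u(I)) + b)² = (0 - 138030)² = (-138030)² = 19052280900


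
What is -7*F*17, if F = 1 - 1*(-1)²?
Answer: 0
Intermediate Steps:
F = 0 (F = 1 - 1*1 = 1 - 1 = 0)
-7*F*17 = -7*0*17 = 0*17 = 0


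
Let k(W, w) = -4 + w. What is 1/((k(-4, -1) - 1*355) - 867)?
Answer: -1/1227 ≈ -0.00081500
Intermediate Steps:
1/((k(-4, -1) - 1*355) - 867) = 1/(((-4 - 1) - 1*355) - 867) = 1/((-5 - 355) - 867) = 1/(-360 - 867) = 1/(-1227) = -1/1227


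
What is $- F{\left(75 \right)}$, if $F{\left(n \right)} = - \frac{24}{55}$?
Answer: $\frac{24}{55} \approx 0.43636$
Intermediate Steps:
$F{\left(n \right)} = - \frac{24}{55}$ ($F{\left(n \right)} = \left(-24\right) \frac{1}{55} = - \frac{24}{55}$)
$- F{\left(75 \right)} = \left(-1\right) \left(- \frac{24}{55}\right) = \frac{24}{55}$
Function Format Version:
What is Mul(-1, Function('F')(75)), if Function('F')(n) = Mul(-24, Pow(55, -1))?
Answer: Rational(24, 55) ≈ 0.43636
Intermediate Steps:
Function('F')(n) = Rational(-24, 55) (Function('F')(n) = Mul(-24, Rational(1, 55)) = Rational(-24, 55))
Mul(-1, Function('F')(75)) = Mul(-1, Rational(-24, 55)) = Rational(24, 55)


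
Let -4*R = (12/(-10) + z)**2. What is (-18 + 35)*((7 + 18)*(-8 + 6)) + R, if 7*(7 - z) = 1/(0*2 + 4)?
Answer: -67291249/78400 ≈ -858.31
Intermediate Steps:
z = 195/28 (z = 7 - 1/(7*(0*2 + 4)) = 7 - 1/(7*(0 + 4)) = 7 - 1/7/4 = 7 - 1/7*1/4 = 7 - 1/28 = 195/28 ≈ 6.9643)
R = -651249/78400 (R = -(12/(-10) + 195/28)**2/4 = -(12*(-1/10) + 195/28)**2/4 = -(-6/5 + 195/28)**2/4 = -(807/140)**2/4 = -1/4*651249/19600 = -651249/78400 ≈ -8.3067)
(-18 + 35)*((7 + 18)*(-8 + 6)) + R = (-18 + 35)*((7 + 18)*(-8 + 6)) - 651249/78400 = 17*(25*(-2)) - 651249/78400 = 17*(-50) - 651249/78400 = -850 - 651249/78400 = -67291249/78400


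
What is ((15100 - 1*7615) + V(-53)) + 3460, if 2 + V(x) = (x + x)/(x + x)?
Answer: 10944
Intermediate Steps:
V(x) = -1 (V(x) = -2 + (x + x)/(x + x) = -2 + (2*x)/((2*x)) = -2 + (2*x)*(1/(2*x)) = -2 + 1 = -1)
((15100 - 1*7615) + V(-53)) + 3460 = ((15100 - 1*7615) - 1) + 3460 = ((15100 - 7615) - 1) + 3460 = (7485 - 1) + 3460 = 7484 + 3460 = 10944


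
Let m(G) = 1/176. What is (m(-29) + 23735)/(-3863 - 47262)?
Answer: -4177361/8998000 ≈ -0.46425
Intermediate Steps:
m(G) = 1/176
(m(-29) + 23735)/(-3863 - 47262) = (1/176 + 23735)/(-3863 - 47262) = (4177361/176)/(-51125) = (4177361/176)*(-1/51125) = -4177361/8998000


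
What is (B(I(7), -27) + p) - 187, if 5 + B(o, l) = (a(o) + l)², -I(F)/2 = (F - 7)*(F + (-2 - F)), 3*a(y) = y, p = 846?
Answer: 1383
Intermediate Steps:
a(y) = y/3
I(F) = -28 + 4*F (I(F) = -2*(F - 7)*(F + (-2 - F)) = -2*(-7 + F)*(-2) = -2*(14 - 2*F) = -28 + 4*F)
B(o, l) = -5 + (l + o/3)² (B(o, l) = -5 + (o/3 + l)² = -5 + (l + o/3)²)
(B(I(7), -27) + p) - 187 = ((-5 + ((-28 + 4*7) + 3*(-27))²/9) + 846) - 187 = ((-5 + ((-28 + 28) - 81)²/9) + 846) - 187 = ((-5 + (0 - 81)²/9) + 846) - 187 = ((-5 + (⅑)*(-81)²) + 846) - 187 = ((-5 + (⅑)*6561) + 846) - 187 = ((-5 + 729) + 846) - 187 = (724 + 846) - 187 = 1570 - 187 = 1383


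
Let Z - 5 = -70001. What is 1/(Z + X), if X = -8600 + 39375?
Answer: -1/39221 ≈ -2.5497e-5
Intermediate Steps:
Z = -69996 (Z = 5 - 70001 = -69996)
X = 30775
1/(Z + X) = 1/(-69996 + 30775) = 1/(-39221) = -1/39221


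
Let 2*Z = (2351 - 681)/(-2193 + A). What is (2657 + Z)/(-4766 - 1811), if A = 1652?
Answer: -1436602/3558157 ≈ -0.40375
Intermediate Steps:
Z = -835/541 (Z = ((2351 - 681)/(-2193 + 1652))/2 = (1670/(-541))/2 = (1670*(-1/541))/2 = (1/2)*(-1670/541) = -835/541 ≈ -1.5434)
(2657 + Z)/(-4766 - 1811) = (2657 - 835/541)/(-4766 - 1811) = (1436602/541)/(-6577) = (1436602/541)*(-1/6577) = -1436602/3558157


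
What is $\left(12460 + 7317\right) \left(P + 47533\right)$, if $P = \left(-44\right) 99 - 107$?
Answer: $851795390$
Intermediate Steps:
$P = -4463$ ($P = -4356 - 107 = -4463$)
$\left(12460 + 7317\right) \left(P + 47533\right) = \left(12460 + 7317\right) \left(-4463 + 47533\right) = 19777 \cdot 43070 = 851795390$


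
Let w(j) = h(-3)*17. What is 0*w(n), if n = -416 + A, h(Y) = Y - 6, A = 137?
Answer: 0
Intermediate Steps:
h(Y) = -6 + Y
n = -279 (n = -416 + 137 = -279)
w(j) = -153 (w(j) = (-6 - 3)*17 = -9*17 = -153)
0*w(n) = 0*(-153) = 0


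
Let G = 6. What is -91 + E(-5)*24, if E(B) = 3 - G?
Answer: -163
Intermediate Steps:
E(B) = -3 (E(B) = 3 - 1*6 = 3 - 6 = -3)
-91 + E(-5)*24 = -91 - 3*24 = -91 - 72 = -163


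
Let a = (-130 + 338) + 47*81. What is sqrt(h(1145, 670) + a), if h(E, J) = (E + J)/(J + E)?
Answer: 4*sqrt(251) ≈ 63.372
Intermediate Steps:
h(E, J) = 1 (h(E, J) = (E + J)/(E + J) = 1)
a = 4015 (a = 208 + 3807 = 4015)
sqrt(h(1145, 670) + a) = sqrt(1 + 4015) = sqrt(4016) = 4*sqrt(251)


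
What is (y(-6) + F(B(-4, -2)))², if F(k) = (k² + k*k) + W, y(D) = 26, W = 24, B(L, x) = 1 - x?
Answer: 4624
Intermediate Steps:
F(k) = 24 + 2*k² (F(k) = (k² + k*k) + 24 = (k² + k²) + 24 = 2*k² + 24 = 24 + 2*k²)
(y(-6) + F(B(-4, -2)))² = (26 + (24 + 2*(1 - 1*(-2))²))² = (26 + (24 + 2*(1 + 2)²))² = (26 + (24 + 2*3²))² = (26 + (24 + 2*9))² = (26 + (24 + 18))² = (26 + 42)² = 68² = 4624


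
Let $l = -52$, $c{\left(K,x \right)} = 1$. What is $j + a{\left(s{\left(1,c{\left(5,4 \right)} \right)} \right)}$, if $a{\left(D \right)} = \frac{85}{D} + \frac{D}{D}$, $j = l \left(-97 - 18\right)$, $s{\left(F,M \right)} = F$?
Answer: $6066$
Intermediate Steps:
$j = 5980$ ($j = - 52 \left(-97 - 18\right) = \left(-52\right) \left(-115\right) = 5980$)
$a{\left(D \right)} = 1 + \frac{85}{D}$ ($a{\left(D \right)} = \frac{85}{D} + 1 = 1 + \frac{85}{D}$)
$j + a{\left(s{\left(1,c{\left(5,4 \right)} \right)} \right)} = 5980 + \frac{85 + 1}{1} = 5980 + 1 \cdot 86 = 5980 + 86 = 6066$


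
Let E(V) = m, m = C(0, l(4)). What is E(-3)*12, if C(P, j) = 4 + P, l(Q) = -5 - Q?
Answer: 48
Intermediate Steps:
m = 4 (m = 4 + 0 = 4)
E(V) = 4
E(-3)*12 = 4*12 = 48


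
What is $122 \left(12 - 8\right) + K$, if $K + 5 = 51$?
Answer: $534$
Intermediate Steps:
$K = 46$ ($K = -5 + 51 = 46$)
$122 \left(12 - 8\right) + K = 122 \left(12 - 8\right) + 46 = 122 \cdot 4 + 46 = 488 + 46 = 534$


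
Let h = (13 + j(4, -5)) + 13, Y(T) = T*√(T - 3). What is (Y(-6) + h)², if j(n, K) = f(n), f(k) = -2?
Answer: 252 - 864*I ≈ 252.0 - 864.0*I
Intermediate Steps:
j(n, K) = -2
Y(T) = T*√(-3 + T)
h = 24 (h = (13 - 2) + 13 = 11 + 13 = 24)
(Y(-6) + h)² = (-6*√(-3 - 6) + 24)² = (-18*I + 24)² = (24 - 18*I)²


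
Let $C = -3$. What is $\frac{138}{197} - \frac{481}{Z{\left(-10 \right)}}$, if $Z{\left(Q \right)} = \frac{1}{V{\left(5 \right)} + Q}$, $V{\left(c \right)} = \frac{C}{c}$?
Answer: $\frac{5022811}{985} \approx 5099.3$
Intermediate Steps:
$V{\left(c \right)} = - \frac{3}{c}$
$Z{\left(Q \right)} = \frac{1}{- \frac{3}{5} + Q}$
$\frac{138}{197} - \frac{481}{Z{\left(-10 \right)}} = \frac{138}{197} - \frac{481}{5 \frac{1}{-3 + 5 \left(-10\right)}} = 138 \cdot \frac{1}{197} - \frac{481}{5 \frac{1}{-3 - 50}} = \frac{138}{197} - \frac{481}{5 \frac{1}{-53}} = \frac{138}{197} - \frac{481}{5 \left(- \frac{1}{53}\right)} = \frac{138}{197} - \frac{481}{- \frac{5}{53}} = \frac{138}{197} - - \frac{25493}{5} = \frac{138}{197} + \frac{25493}{5} = \frac{5022811}{985}$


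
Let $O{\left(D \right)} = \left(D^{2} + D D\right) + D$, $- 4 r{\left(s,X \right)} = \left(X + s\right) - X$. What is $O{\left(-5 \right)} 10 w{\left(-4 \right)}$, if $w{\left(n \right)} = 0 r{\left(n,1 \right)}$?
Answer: $0$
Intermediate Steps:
$r{\left(s,X \right)} = - \frac{s}{4}$ ($r{\left(s,X \right)} = - \frac{\left(X + s\right) - X}{4} = - \frac{s}{4}$)
$O{\left(D \right)} = D + 2 D^{2}$ ($O{\left(D \right)} = \left(D^{2} + D^{2}\right) + D = 2 D^{2} + D = D + 2 D^{2}$)
$w{\left(n \right)} = 0$ ($w{\left(n \right)} = 0 \left(- \frac{n}{4}\right) = 0$)
$O{\left(-5 \right)} 10 w{\left(-4 \right)} = - 5 \left(1 + 2 \left(-5\right)\right) 10 \cdot 0 = - 5 \left(1 - 10\right) 10 \cdot 0 = \left(-5\right) \left(-9\right) 10 \cdot 0 = 45 \cdot 10 \cdot 0 = 450 \cdot 0 = 0$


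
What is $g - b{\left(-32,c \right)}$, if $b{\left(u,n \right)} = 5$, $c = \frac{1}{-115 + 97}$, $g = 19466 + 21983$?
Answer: $41444$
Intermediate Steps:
$g = 41449$
$c = - \frac{1}{18}$ ($c = \frac{1}{-18} = - \frac{1}{18} \approx -0.055556$)
$g - b{\left(-32,c \right)} = 41449 - 5 = 41444$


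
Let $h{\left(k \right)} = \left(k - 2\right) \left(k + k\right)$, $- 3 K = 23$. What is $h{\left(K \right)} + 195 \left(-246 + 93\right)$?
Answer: $- \frac{267181}{9} \approx -29687.0$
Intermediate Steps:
$K = - \frac{23}{3}$ ($K = \left(- \frac{1}{3}\right) 23 = - \frac{23}{3} \approx -7.6667$)
$h{\left(k \right)} = 2 k \left(-2 + k\right)$ ($h{\left(k \right)} = \left(-2 + k\right) 2 k = 2 k \left(-2 + k\right)$)
$h{\left(K \right)} + 195 \left(-246 + 93\right) = 2 \left(- \frac{23}{3}\right) \left(-2 - \frac{23}{3}\right) + 195 \left(-246 + 93\right) = 2 \left(- \frac{23}{3}\right) \left(- \frac{29}{3}\right) + 195 \left(-153\right) = \frac{1334}{9} - 29835 = - \frac{267181}{9}$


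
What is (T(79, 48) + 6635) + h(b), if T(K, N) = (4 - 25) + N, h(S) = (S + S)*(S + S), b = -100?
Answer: 46662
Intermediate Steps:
h(S) = 4*S² (h(S) = (2*S)*(2*S) = 4*S²)
T(K, N) = -21 + N
(T(79, 48) + 6635) + h(b) = ((-21 + 48) + 6635) + 4*(-100)² = (27 + 6635) + 4*10000 = 6662 + 40000 = 46662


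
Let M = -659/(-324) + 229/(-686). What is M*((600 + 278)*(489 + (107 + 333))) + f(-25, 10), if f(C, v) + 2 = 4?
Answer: 77055292441/55566 ≈ 1.3867e+6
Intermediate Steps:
f(C, v) = 2 (f(C, v) = -2 + 4 = 2)
M = 188939/111132 (M = -659*(-1/324) + 229*(-1/686) = 659/324 - 229/686 = 188939/111132 ≈ 1.7001)
M*((600 + 278)*(489 + (107 + 333))) + f(-25, 10) = 188939*((600 + 278)*(489 + (107 + 333)))/111132 + 2 = 188939*(878*(489 + 440))/111132 + 2 = 188939*(878*929)/111132 + 2 = (188939/111132)*815662 + 2 = 77055181309/55566 + 2 = 77055292441/55566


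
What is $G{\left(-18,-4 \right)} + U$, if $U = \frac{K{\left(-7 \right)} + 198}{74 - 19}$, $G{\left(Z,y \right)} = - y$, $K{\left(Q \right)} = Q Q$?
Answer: $\frac{467}{55} \approx 8.4909$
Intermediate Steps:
$K{\left(Q \right)} = Q^{2}$
$U = \frac{247}{55}$ ($U = \frac{\left(-7\right)^{2} + 198}{74 - 19} = \frac{49 + 198}{55} = 247 \cdot \frac{1}{55} = \frac{247}{55} \approx 4.4909$)
$G{\left(-18,-4 \right)} + U = \left(-1\right) \left(-4\right) + \frac{247}{55} = 4 + \frac{247}{55} = \frac{467}{55}$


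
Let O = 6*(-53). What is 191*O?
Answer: -60738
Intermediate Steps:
O = -318
191*O = 191*(-318) = -60738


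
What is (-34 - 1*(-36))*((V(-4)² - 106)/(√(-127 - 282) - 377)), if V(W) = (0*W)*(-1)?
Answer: 39962/71269 + 106*I*√409/71269 ≈ 0.56072 + 0.030079*I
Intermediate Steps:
V(W) = 0 (V(W) = 0*(-1) = 0)
(-34 - 1*(-36))*((V(-4)² - 106)/(√(-127 - 282) - 377)) = (-34 - 1*(-36))*((0² - 106)/(√(-127 - 282) - 377)) = (-34 + 36)*((0 - 106)/(√(-409) - 377)) = 2*(-106/(I*√409 - 377)) = 2*(-106/(-377 + I*√409)) = -212/(-377 + I*√409)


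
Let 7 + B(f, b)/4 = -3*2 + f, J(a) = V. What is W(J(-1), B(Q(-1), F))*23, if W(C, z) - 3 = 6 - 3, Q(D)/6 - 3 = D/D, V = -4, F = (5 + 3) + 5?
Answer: 138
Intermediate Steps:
F = 13 (F = 8 + 5 = 13)
J(a) = -4
Q(D) = 24 (Q(D) = 18 + 6*(D/D) = 18 + 6*1 = 18 + 6 = 24)
B(f, b) = -52 + 4*f (B(f, b) = -28 + 4*(-3*2 + f) = -28 + 4*(-6 + f) = -28 + (-24 + 4*f) = -52 + 4*f)
W(C, z) = 6 (W(C, z) = 3 + (6 - 3) = 3 + 3 = 6)
W(J(-1), B(Q(-1), F))*23 = 6*23 = 138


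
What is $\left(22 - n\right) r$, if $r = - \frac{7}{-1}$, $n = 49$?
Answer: $-189$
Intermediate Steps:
$r = 7$ ($r = \left(-7\right) \left(-1\right) = 7$)
$\left(22 - n\right) r = \left(22 - 49\right) 7 = \left(-27\right) 7 = -189$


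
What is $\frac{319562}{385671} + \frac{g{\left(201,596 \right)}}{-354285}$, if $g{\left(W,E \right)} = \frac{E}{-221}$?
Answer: $\frac{641563358474}{774278884665} \approx 0.82859$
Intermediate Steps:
$g{\left(W,E \right)} = - \frac{E}{221}$ ($g{\left(W,E \right)} = E \left(- \frac{1}{221}\right) = - \frac{E}{221}$)
$\frac{319562}{385671} + \frac{g{\left(201,596 \right)}}{-354285} = \frac{319562}{385671} + \frac{\left(- \frac{1}{221}\right) 596}{-354285} = 319562 \cdot \frac{1}{385671} - - \frac{596}{78296985} = \frac{319562}{385671} + \frac{596}{78296985} = \frac{641563358474}{774278884665}$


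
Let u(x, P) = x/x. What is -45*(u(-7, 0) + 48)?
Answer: -2205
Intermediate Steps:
u(x, P) = 1
-45*(u(-7, 0) + 48) = -45*(1 + 48) = -45*49 = -2205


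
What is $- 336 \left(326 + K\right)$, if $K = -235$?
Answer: $-30576$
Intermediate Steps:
$- 336 \left(326 + K\right) = - 336 \left(326 - 235\right) = \left(-336\right) 91 = -30576$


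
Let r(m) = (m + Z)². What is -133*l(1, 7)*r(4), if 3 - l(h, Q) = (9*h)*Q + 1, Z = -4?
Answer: 0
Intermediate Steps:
l(h, Q) = 2 - 9*Q*h (l(h, Q) = 3 - ((9*h)*Q + 1) = 3 - (9*Q*h + 1) = 3 - (1 + 9*Q*h) = 3 + (-1 - 9*Q*h) = 2 - 9*Q*h)
r(m) = (-4 + m)² (r(m) = (m - 4)² = (-4 + m)²)
-133*l(1, 7)*r(4) = -133*(2 - 9*7*1)*(-4 + 4)² = -133*(2 - 63)*0² = -(-8113)*0 = -133*0 = 0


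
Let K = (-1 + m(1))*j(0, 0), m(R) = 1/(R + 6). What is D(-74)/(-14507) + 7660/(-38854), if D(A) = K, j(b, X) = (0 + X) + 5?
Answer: -388349860/1972792423 ≈ -0.19685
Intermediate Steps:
j(b, X) = 5 + X (j(b, X) = X + 5 = 5 + X)
m(R) = 1/(6 + R)
K = -30/7 (K = (-1 + 1/(6 + 1))*(5 + 0) = (-1 + 1/7)*5 = (-1 + ⅐)*5 = -6/7*5 = -30/7 ≈ -4.2857)
D(A) = -30/7
D(-74)/(-14507) + 7660/(-38854) = -30/7/(-14507) + 7660/(-38854) = -30/7*(-1/14507) + 7660*(-1/38854) = 30/101549 - 3830/19427 = -388349860/1972792423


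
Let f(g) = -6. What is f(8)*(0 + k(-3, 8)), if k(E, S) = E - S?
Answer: 66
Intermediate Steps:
f(8)*(0 + k(-3, 8)) = -6*(0 + (-3 - 1*8)) = -6*(0 + (-3 - 8)) = -6*(0 - 11) = -6*(-11) = 66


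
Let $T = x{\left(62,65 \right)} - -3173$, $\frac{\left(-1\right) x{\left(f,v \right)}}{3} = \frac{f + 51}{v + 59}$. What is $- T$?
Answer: $- \frac{393113}{124} \approx -3170.3$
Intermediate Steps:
$x{\left(f,v \right)} = - \frac{3 \left(51 + f\right)}{59 + v}$ ($x{\left(f,v \right)} = - 3 \frac{f + 51}{v + 59} = - 3 \frac{51 + f}{59 + v} = - \frac{3 \left(51 + f\right)}{59 + v}$)
$T = \frac{393113}{124}$ ($T = \frac{3 \left(-51 - 62\right)}{59 + 65} - -3173 = \frac{3 \left(-51 - 62\right)}{124} + 3173 = 3 \cdot \frac{1}{124} \left(-113\right) + 3173 = - \frac{339}{124} + 3173 = \frac{393113}{124} \approx 3170.3$)
$- T = \left(-1\right) \frac{393113}{124} = - \frac{393113}{124}$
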